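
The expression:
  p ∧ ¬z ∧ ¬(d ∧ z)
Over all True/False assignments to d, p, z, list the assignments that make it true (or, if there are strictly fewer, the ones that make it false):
is true only for:
  d=False, p=True, z=False;
  d=True, p=True, z=False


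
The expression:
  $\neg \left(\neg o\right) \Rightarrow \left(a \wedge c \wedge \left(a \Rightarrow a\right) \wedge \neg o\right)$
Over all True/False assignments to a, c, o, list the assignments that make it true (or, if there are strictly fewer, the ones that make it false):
is true only for:
  a=False, c=False, o=False;
  a=False, c=True, o=False;
  a=True, c=False, o=False;
  a=True, c=True, o=False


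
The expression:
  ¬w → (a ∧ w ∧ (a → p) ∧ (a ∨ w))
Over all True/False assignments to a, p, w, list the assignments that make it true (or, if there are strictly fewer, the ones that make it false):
is true only for:
  a=False, p=False, w=True;
  a=False, p=True, w=True;
  a=True, p=False, w=True;
  a=True, p=True, w=True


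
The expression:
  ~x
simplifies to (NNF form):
~x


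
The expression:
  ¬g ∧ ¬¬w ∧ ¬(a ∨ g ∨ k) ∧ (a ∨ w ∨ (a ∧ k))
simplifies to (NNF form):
w ∧ ¬a ∧ ¬g ∧ ¬k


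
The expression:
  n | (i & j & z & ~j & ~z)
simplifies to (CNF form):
n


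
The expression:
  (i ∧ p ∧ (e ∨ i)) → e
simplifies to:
e ∨ ¬i ∨ ¬p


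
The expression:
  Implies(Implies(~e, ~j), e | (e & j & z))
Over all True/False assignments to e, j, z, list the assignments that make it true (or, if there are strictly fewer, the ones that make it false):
is false only for:
  e=False, j=False, z=False;
  e=False, j=False, z=True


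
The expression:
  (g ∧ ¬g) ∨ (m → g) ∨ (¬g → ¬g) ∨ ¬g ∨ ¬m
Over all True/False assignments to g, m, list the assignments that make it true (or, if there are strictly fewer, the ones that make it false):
is always true.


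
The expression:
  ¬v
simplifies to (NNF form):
¬v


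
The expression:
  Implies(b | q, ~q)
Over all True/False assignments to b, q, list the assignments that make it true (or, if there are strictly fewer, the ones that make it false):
is true only for:
  b=False, q=False;
  b=True, q=False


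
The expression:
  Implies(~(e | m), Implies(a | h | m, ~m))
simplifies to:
True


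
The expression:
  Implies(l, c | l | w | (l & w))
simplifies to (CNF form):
True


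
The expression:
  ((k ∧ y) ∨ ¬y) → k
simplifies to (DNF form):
k ∨ y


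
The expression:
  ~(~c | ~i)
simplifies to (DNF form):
c & i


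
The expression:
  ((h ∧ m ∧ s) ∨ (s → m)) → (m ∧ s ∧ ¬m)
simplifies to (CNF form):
s ∧ ¬m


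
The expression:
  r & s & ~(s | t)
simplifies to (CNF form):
False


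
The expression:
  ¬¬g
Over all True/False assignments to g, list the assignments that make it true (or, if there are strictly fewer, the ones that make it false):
is true only for:
  g=True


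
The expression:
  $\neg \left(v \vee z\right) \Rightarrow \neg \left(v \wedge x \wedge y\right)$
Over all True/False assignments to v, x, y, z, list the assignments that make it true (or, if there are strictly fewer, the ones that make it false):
is always true.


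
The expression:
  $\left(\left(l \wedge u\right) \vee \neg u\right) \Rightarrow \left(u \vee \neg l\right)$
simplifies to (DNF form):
$u \vee \neg l$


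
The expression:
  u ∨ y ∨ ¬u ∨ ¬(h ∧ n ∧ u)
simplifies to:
True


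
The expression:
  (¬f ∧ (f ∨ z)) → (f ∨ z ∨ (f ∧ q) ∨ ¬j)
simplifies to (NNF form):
True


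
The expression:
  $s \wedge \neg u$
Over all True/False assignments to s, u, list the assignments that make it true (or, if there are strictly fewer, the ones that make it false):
is true only for:
  s=True, u=False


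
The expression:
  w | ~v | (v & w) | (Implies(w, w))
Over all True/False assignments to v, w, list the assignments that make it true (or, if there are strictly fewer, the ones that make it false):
is always true.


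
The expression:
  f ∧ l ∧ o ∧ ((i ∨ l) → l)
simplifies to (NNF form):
f ∧ l ∧ o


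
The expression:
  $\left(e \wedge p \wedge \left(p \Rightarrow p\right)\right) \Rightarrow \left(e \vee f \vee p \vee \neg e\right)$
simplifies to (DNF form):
$\text{True}$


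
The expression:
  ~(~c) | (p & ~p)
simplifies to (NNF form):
c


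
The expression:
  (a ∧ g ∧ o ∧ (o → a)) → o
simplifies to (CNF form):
True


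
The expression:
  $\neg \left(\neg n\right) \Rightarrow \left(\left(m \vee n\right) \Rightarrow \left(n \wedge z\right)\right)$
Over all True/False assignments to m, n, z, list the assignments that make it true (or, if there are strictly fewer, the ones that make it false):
is false only for:
  m=False, n=True, z=False;
  m=True, n=True, z=False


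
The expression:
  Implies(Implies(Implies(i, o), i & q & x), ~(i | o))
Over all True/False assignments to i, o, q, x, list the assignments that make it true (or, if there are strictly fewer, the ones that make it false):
is false only for:
  i=True, o=False, q=False, x=False;
  i=True, o=False, q=False, x=True;
  i=True, o=False, q=True, x=False;
  i=True, o=False, q=True, x=True;
  i=True, o=True, q=True, x=True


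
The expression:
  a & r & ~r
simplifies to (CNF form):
False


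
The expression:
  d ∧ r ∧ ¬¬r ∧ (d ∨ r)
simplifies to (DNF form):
d ∧ r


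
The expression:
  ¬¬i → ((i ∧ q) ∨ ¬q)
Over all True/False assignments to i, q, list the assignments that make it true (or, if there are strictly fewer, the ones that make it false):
is always true.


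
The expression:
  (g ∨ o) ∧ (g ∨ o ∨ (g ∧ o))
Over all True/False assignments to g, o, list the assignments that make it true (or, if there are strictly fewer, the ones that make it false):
is false only for:
  g=False, o=False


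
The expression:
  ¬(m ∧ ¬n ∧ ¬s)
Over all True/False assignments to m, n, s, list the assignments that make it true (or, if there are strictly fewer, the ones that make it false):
is false only for:
  m=True, n=False, s=False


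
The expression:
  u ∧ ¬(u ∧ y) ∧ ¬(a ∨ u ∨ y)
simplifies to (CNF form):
False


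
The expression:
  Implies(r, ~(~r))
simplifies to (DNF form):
True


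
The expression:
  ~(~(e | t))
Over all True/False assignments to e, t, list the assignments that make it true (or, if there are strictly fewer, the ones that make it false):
is false only for:
  e=False, t=False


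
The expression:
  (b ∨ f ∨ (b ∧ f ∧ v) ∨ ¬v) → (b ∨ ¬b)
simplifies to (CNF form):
True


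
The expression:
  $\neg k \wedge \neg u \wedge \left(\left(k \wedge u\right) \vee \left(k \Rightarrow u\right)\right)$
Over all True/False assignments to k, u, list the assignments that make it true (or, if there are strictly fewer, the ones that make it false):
is true only for:
  k=False, u=False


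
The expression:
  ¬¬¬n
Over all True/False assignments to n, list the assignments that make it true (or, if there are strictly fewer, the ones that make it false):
is true only for:
  n=False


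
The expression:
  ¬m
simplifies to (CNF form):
¬m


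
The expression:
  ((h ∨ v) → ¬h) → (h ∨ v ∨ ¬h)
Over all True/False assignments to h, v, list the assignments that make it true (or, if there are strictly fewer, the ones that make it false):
is always true.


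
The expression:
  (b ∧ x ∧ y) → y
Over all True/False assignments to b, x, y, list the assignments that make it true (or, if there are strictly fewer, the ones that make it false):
is always true.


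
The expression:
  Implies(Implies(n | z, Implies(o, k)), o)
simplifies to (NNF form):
o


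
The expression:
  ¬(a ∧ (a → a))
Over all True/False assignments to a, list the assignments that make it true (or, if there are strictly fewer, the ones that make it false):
is true only for:
  a=False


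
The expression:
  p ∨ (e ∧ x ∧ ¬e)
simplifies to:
p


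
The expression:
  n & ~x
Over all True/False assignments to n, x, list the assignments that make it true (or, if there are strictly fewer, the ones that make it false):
is true only for:
  n=True, x=False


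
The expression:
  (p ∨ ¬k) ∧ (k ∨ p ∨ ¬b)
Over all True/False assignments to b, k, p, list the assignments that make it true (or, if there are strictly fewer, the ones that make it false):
is false only for:
  b=False, k=True, p=False;
  b=True, k=False, p=False;
  b=True, k=True, p=False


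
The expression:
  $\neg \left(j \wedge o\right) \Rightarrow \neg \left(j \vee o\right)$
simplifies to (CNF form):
$\left(j \vee \neg o\right) \wedge \left(o \vee \neg j\right)$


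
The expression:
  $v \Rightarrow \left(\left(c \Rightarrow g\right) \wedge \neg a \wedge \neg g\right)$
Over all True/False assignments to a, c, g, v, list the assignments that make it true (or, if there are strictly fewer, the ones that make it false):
is false only for:
  a=False, c=False, g=True, v=True;
  a=False, c=True, g=False, v=True;
  a=False, c=True, g=True, v=True;
  a=True, c=False, g=False, v=True;
  a=True, c=False, g=True, v=True;
  a=True, c=True, g=False, v=True;
  a=True, c=True, g=True, v=True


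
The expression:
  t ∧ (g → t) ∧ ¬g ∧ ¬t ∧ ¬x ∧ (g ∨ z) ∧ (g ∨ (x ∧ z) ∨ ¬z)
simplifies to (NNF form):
False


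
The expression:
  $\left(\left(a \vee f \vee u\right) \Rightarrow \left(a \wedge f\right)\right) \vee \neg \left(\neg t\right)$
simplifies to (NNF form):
$t \vee \left(a \wedge f\right) \vee \left(\neg a \wedge \neg f \wedge \neg u\right)$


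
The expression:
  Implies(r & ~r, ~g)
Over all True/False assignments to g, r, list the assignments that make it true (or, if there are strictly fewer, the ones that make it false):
is always true.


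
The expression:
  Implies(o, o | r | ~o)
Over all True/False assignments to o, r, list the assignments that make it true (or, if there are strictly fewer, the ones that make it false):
is always true.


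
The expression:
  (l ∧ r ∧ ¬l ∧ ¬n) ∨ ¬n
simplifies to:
¬n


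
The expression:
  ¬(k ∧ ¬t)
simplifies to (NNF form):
t ∨ ¬k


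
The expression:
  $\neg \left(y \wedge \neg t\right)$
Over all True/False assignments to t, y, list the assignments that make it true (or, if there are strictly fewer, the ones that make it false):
is false only for:
  t=False, y=True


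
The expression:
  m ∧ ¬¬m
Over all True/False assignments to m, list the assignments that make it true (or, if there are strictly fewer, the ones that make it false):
is true only for:
  m=True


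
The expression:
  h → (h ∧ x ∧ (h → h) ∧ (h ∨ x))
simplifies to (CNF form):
x ∨ ¬h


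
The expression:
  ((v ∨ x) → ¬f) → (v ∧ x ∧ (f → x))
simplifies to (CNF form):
(f ∨ v) ∧ (f ∨ x) ∧ (v ∨ x)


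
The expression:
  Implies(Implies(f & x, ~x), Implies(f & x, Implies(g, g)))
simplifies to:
True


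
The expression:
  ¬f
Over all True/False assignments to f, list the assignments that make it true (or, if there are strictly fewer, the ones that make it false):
is true only for:
  f=False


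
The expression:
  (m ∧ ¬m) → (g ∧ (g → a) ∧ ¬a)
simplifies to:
True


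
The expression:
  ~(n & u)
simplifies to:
~n | ~u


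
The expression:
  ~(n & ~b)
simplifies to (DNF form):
b | ~n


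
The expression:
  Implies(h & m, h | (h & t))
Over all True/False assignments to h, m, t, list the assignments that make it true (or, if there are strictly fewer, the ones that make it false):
is always true.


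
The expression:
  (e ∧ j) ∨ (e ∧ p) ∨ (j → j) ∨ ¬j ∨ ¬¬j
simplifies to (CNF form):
True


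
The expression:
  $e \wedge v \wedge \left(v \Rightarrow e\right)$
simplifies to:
$e \wedge v$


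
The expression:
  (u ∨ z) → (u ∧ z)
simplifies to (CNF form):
(u ∨ ¬z) ∧ (z ∨ ¬u)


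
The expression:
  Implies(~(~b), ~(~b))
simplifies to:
True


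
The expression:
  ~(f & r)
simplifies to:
~f | ~r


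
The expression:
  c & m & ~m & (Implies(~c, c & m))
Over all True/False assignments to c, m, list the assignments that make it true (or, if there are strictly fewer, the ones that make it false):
is never true.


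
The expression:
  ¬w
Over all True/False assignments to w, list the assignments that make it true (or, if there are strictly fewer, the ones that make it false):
is true only for:
  w=False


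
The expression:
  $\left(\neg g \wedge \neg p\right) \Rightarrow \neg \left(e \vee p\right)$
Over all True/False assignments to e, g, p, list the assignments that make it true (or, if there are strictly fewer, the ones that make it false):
is false only for:
  e=True, g=False, p=False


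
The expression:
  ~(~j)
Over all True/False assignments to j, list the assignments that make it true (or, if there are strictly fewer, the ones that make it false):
is true only for:
  j=True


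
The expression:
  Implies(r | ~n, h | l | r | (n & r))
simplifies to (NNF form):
h | l | n | r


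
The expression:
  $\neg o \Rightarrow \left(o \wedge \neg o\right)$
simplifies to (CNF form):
$o$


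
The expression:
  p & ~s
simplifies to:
p & ~s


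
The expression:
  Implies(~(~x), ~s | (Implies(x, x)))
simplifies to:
True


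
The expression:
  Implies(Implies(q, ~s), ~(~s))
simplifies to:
s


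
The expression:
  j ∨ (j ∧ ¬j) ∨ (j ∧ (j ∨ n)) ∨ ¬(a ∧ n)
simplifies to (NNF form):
j ∨ ¬a ∨ ¬n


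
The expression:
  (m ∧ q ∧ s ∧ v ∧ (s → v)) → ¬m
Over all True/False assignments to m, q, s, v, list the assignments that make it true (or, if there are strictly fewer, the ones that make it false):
is false only for:
  m=True, q=True, s=True, v=True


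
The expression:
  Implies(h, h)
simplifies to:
True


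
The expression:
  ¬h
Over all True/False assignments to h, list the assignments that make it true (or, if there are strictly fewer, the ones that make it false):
is true only for:
  h=False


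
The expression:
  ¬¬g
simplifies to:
g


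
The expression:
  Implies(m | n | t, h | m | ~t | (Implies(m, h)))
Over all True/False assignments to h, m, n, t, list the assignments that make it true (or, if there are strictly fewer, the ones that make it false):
is always true.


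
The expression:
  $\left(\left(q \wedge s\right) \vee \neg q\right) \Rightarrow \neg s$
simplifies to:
$\neg s$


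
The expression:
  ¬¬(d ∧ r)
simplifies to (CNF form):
d ∧ r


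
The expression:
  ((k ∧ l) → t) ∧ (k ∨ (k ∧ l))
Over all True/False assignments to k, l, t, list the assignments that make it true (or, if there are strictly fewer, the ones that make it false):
is true only for:
  k=True, l=False, t=False;
  k=True, l=False, t=True;
  k=True, l=True, t=True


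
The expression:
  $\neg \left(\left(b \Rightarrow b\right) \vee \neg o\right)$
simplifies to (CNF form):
$\text{False}$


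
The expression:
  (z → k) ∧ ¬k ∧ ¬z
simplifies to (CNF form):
¬k ∧ ¬z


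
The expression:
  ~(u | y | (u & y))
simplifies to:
~u & ~y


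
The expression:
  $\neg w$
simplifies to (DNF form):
$\neg w$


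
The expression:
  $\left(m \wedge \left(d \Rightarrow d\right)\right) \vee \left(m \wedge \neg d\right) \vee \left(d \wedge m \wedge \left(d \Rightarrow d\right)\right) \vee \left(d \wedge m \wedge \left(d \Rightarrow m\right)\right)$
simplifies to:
$m$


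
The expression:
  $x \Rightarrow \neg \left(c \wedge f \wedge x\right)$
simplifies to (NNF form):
$\neg c \vee \neg f \vee \neg x$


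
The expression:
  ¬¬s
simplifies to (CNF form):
s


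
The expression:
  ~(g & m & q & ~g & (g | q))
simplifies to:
True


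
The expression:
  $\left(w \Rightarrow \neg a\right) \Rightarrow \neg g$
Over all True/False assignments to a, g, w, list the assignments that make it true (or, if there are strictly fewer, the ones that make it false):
is false only for:
  a=False, g=True, w=False;
  a=False, g=True, w=True;
  a=True, g=True, w=False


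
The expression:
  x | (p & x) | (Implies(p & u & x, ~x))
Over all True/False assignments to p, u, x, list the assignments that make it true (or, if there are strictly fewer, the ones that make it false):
is always true.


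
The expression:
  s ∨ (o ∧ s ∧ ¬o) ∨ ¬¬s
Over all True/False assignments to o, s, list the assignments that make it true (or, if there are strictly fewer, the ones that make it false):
is true only for:
  o=False, s=True;
  o=True, s=True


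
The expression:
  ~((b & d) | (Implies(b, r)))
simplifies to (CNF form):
b & ~d & ~r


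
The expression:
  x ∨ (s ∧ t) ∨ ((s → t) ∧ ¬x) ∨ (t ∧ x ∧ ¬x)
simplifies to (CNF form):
t ∨ x ∨ ¬s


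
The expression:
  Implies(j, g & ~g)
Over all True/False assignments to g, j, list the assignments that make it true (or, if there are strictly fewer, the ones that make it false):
is true only for:
  g=False, j=False;
  g=True, j=False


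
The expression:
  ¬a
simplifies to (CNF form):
¬a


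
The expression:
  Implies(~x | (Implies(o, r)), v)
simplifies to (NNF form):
v | (o & x & ~r)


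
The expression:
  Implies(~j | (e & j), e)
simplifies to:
e | j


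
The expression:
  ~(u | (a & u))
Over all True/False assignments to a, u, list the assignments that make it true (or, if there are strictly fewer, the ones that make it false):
is true only for:
  a=False, u=False;
  a=True, u=False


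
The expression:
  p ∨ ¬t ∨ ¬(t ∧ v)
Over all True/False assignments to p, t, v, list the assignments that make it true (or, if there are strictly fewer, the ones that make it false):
is false only for:
  p=False, t=True, v=True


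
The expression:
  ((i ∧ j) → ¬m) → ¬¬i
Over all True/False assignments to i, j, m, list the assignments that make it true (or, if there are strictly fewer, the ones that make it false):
is true only for:
  i=True, j=False, m=False;
  i=True, j=False, m=True;
  i=True, j=True, m=False;
  i=True, j=True, m=True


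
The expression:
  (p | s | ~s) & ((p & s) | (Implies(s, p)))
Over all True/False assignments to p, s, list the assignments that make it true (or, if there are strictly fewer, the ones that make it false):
is false only for:
  p=False, s=True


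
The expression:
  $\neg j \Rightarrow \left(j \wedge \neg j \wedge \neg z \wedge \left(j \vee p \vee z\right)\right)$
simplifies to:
$j$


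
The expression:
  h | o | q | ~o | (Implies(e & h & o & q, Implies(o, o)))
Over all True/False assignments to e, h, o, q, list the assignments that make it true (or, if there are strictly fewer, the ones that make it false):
is always true.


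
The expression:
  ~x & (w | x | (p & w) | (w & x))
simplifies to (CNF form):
w & ~x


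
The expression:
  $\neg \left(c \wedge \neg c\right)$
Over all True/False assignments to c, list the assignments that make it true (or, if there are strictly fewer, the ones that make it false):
is always true.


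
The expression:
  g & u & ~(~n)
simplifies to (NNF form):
g & n & u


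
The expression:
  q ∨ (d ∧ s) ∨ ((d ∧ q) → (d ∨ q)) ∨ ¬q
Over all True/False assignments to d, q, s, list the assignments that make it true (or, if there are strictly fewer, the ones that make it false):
is always true.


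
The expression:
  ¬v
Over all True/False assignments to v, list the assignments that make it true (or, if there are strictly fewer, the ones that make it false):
is true only for:
  v=False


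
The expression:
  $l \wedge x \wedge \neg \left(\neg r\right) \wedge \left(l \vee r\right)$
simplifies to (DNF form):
$l \wedge r \wedge x$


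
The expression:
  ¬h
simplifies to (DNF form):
¬h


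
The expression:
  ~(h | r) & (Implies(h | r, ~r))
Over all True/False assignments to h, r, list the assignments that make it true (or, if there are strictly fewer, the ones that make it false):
is true only for:
  h=False, r=False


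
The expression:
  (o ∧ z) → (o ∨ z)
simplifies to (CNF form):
True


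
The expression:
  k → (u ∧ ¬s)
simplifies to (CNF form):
(u ∨ ¬k) ∧ (¬k ∨ ¬s)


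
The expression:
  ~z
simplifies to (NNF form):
~z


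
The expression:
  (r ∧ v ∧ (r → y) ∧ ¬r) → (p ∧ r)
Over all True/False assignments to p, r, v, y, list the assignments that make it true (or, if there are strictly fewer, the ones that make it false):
is always true.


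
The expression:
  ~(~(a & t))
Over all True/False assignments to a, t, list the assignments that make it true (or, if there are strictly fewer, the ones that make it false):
is true only for:
  a=True, t=True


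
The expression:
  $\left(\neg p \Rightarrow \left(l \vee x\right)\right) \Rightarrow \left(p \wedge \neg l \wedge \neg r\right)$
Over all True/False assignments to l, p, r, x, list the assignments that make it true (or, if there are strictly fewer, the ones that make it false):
is true only for:
  l=False, p=False, r=False, x=False;
  l=False, p=False, r=True, x=False;
  l=False, p=True, r=False, x=False;
  l=False, p=True, r=False, x=True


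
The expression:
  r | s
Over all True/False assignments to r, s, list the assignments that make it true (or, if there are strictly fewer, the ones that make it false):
is false only for:
  r=False, s=False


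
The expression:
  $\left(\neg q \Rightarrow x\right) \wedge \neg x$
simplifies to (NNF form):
$q \wedge \neg x$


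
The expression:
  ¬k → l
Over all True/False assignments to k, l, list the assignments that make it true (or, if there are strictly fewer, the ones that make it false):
is false only for:
  k=False, l=False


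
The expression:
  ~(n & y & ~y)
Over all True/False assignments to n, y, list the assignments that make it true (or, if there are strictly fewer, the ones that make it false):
is always true.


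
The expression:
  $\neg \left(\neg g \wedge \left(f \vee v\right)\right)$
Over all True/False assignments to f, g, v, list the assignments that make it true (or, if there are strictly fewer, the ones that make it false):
is false only for:
  f=False, g=False, v=True;
  f=True, g=False, v=False;
  f=True, g=False, v=True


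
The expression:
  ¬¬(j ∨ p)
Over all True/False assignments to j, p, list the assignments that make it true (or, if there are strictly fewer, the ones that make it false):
is false only for:
  j=False, p=False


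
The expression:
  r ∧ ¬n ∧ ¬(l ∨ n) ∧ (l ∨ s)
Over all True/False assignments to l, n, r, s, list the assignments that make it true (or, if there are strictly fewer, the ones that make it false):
is true only for:
  l=False, n=False, r=True, s=True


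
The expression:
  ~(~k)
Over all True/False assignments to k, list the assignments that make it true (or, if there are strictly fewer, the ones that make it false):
is true only for:
  k=True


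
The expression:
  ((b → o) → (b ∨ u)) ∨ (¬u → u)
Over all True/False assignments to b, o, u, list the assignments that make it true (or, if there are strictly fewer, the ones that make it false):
is false only for:
  b=False, o=False, u=False;
  b=False, o=True, u=False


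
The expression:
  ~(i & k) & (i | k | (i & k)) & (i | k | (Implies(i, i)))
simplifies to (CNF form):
(i | k) & (~i | ~k)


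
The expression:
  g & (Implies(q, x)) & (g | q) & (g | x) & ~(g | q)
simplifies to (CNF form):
False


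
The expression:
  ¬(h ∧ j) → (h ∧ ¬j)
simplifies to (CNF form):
h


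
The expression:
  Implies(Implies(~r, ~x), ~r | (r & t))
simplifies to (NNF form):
t | ~r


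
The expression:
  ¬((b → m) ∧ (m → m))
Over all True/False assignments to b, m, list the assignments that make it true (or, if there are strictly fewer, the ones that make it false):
is true only for:
  b=True, m=False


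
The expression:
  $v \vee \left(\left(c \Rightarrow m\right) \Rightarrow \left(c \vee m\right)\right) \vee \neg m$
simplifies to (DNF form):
$\text{True}$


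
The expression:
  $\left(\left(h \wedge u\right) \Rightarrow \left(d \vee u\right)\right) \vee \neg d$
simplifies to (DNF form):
$\text{True}$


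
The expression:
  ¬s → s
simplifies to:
s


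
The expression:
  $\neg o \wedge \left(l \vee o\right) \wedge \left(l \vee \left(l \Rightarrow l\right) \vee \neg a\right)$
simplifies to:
$l \wedge \neg o$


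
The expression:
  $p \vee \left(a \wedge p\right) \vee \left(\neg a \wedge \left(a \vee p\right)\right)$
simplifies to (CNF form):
$p$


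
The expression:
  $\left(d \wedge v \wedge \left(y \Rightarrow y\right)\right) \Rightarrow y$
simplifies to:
$y \vee \neg d \vee \neg v$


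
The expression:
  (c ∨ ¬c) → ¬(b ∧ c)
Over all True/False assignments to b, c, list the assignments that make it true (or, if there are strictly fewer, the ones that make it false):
is false only for:
  b=True, c=True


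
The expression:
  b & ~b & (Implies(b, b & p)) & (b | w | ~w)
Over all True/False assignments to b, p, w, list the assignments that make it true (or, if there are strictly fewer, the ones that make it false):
is never true.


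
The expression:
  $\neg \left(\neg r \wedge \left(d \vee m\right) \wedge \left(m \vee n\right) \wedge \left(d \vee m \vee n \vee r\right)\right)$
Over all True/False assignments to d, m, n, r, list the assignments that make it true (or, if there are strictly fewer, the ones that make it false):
is false only for:
  d=False, m=True, n=False, r=False;
  d=False, m=True, n=True, r=False;
  d=True, m=False, n=True, r=False;
  d=True, m=True, n=False, r=False;
  d=True, m=True, n=True, r=False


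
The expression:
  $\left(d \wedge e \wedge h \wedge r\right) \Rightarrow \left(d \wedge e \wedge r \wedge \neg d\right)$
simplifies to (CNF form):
$\neg d \vee \neg e \vee \neg h \vee \neg r$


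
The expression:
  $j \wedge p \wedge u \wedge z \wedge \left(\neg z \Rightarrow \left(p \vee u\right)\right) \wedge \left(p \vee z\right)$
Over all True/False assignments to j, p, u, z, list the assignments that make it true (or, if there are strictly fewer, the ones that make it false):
is true only for:
  j=True, p=True, u=True, z=True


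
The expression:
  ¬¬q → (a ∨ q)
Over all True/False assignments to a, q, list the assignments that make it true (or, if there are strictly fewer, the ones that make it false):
is always true.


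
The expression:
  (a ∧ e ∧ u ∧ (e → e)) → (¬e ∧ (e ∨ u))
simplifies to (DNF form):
¬a ∨ ¬e ∨ ¬u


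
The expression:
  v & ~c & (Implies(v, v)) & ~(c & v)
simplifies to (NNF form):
v & ~c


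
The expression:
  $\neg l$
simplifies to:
$\neg l$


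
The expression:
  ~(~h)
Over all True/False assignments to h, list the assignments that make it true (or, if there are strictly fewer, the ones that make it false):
is true only for:
  h=True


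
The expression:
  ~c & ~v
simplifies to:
~c & ~v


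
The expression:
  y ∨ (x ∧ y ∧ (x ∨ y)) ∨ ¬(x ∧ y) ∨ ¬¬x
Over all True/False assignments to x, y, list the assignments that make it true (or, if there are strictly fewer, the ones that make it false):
is always true.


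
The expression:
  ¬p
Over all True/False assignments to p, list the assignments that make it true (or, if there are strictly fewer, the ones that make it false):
is true only for:
  p=False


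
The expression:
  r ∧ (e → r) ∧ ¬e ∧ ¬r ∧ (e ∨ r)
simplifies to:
False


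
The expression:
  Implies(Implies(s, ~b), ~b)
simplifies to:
s | ~b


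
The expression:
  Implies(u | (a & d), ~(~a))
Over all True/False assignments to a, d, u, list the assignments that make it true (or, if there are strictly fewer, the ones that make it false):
is false only for:
  a=False, d=False, u=True;
  a=False, d=True, u=True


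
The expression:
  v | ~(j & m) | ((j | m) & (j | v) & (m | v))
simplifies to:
True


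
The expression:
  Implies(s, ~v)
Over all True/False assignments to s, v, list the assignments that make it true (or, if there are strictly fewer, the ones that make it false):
is false only for:
  s=True, v=True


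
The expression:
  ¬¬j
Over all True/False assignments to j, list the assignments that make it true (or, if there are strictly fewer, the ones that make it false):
is true only for:
  j=True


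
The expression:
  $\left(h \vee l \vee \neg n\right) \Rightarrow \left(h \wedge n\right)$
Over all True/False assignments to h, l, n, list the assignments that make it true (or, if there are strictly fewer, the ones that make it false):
is true only for:
  h=False, l=False, n=True;
  h=True, l=False, n=True;
  h=True, l=True, n=True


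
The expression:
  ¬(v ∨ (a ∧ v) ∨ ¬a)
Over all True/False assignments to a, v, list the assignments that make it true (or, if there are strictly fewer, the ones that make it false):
is true only for:
  a=True, v=False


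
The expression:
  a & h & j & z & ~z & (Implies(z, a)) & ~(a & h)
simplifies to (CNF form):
False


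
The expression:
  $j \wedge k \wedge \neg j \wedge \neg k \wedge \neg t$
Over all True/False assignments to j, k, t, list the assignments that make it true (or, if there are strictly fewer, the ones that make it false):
is never true.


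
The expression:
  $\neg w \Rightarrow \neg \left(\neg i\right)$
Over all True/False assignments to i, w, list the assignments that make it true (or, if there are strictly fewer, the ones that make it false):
is false only for:
  i=False, w=False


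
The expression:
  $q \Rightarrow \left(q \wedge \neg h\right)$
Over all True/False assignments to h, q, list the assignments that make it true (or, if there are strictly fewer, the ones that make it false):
is false only for:
  h=True, q=True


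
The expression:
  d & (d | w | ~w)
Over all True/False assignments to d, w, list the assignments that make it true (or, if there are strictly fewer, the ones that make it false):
is true only for:
  d=True, w=False;
  d=True, w=True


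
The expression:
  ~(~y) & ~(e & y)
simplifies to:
y & ~e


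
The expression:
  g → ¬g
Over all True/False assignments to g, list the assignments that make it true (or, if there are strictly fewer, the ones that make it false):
is true only for:
  g=False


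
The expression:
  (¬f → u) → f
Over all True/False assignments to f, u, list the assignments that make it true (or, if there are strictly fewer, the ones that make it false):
is false only for:
  f=False, u=True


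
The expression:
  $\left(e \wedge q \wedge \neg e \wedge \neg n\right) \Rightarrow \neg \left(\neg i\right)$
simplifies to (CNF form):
$\text{True}$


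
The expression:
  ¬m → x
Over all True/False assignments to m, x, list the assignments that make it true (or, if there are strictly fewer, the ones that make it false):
is false only for:
  m=False, x=False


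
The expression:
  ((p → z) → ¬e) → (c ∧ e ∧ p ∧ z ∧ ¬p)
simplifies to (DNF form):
(e ∧ z) ∨ (e ∧ ¬p)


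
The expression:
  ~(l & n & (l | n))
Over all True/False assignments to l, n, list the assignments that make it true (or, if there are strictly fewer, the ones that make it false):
is false only for:
  l=True, n=True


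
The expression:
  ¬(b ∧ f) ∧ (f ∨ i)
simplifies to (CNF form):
(f ∨ i) ∧ (¬b ∨ ¬f)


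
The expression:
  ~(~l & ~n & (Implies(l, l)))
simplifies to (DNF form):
l | n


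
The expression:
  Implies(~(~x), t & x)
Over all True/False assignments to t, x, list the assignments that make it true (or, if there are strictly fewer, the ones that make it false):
is false only for:
  t=False, x=True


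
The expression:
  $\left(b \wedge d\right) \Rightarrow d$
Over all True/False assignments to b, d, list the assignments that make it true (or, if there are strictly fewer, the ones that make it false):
is always true.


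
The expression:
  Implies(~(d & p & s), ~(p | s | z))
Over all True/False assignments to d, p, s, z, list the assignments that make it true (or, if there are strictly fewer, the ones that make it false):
is true only for:
  d=False, p=False, s=False, z=False;
  d=True, p=False, s=False, z=False;
  d=True, p=True, s=True, z=False;
  d=True, p=True, s=True, z=True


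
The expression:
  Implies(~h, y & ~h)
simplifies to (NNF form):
h | y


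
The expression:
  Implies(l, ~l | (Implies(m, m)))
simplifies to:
True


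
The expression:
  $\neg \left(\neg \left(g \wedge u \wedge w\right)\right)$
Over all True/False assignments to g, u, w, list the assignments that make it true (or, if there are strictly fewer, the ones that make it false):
is true only for:
  g=True, u=True, w=True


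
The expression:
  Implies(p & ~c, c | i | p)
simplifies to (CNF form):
True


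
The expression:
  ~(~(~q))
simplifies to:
~q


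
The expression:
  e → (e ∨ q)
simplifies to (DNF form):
True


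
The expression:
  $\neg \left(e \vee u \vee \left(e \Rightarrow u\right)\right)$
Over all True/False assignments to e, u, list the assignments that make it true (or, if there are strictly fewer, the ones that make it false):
is never true.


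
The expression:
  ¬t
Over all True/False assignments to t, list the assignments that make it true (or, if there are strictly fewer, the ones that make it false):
is true only for:
  t=False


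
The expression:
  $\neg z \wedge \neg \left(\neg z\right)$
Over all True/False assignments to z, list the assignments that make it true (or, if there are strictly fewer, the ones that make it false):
is never true.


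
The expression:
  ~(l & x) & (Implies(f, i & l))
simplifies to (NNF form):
(i | ~f) & (l | ~f) & (~l | ~x)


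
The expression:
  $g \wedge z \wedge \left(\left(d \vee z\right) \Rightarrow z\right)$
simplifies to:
$g \wedge z$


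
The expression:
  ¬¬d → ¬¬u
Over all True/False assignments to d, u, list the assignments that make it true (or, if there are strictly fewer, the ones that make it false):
is false only for:
  d=True, u=False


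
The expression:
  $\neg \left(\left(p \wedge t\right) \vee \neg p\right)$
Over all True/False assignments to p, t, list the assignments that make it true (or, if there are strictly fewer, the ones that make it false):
is true only for:
  p=True, t=False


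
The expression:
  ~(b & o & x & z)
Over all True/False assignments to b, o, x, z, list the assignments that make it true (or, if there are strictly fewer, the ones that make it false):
is false only for:
  b=True, o=True, x=True, z=True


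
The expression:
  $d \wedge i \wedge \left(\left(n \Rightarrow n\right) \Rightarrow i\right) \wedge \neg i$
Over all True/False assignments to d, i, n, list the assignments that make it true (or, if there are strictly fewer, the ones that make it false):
is never true.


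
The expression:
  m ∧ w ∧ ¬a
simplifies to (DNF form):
m ∧ w ∧ ¬a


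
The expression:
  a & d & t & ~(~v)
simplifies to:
a & d & t & v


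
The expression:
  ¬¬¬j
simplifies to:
¬j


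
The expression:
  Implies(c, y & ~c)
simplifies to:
~c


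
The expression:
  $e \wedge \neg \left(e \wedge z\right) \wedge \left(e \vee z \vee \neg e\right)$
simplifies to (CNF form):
$e \wedge \neg z$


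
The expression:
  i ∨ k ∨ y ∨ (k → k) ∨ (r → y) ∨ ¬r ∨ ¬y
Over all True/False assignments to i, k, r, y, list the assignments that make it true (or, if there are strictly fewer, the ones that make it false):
is always true.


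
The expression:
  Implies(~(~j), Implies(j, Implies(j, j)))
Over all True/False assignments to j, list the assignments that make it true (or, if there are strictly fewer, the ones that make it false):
is always true.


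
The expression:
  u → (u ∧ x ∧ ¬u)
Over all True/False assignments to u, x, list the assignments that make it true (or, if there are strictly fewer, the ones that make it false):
is true only for:
  u=False, x=False;
  u=False, x=True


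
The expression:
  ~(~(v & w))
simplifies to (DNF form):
v & w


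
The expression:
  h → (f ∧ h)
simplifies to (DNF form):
f ∨ ¬h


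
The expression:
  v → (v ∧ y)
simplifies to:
y ∨ ¬v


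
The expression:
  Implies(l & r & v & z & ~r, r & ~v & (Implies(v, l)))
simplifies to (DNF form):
True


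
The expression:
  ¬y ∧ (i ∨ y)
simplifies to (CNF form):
i ∧ ¬y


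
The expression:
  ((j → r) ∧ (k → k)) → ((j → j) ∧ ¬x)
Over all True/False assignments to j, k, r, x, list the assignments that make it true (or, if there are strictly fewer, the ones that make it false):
is false only for:
  j=False, k=False, r=False, x=True;
  j=False, k=False, r=True, x=True;
  j=False, k=True, r=False, x=True;
  j=False, k=True, r=True, x=True;
  j=True, k=False, r=True, x=True;
  j=True, k=True, r=True, x=True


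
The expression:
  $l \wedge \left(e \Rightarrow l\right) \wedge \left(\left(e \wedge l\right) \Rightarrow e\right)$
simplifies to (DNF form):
$l$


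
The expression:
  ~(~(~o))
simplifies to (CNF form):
~o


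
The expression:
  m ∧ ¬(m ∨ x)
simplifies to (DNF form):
False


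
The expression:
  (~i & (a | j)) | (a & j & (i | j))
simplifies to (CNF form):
(a | j) & (a | ~i) & (j | ~i)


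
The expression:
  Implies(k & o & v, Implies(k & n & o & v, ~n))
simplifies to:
~k | ~n | ~o | ~v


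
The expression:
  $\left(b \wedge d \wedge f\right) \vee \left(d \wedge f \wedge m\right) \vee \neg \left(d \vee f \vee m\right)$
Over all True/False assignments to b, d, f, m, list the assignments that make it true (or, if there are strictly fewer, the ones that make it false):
is true only for:
  b=False, d=False, f=False, m=False;
  b=False, d=True, f=True, m=True;
  b=True, d=False, f=False, m=False;
  b=True, d=True, f=True, m=False;
  b=True, d=True, f=True, m=True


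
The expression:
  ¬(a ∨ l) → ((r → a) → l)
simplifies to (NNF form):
a ∨ l ∨ r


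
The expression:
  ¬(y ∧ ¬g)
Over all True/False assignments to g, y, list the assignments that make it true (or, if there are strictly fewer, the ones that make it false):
is false only for:
  g=False, y=True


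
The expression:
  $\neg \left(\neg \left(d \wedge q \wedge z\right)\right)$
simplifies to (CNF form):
$d \wedge q \wedge z$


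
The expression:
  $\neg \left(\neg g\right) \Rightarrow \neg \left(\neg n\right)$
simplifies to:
$n \vee \neg g$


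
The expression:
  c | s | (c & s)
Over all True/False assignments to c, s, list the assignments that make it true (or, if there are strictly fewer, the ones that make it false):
is false only for:
  c=False, s=False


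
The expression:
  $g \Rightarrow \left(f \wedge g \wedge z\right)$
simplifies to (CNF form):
$\left(f \vee \neg g\right) \wedge \left(z \vee \neg g\right)$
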